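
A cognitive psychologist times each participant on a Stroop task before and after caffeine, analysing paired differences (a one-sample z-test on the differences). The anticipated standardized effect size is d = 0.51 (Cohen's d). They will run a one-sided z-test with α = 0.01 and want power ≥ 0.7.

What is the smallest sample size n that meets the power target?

Set Φ(δ − 2.326) = 0.7; then δ − 2.326 = Φ⁻¹(0.7) = 0.524, giving δ = 2.851.
δ = d·√n ⇒ n = (δ/d)² = (2.851 / 0.51)² = 31.24.
Round up to the next whole unit.

n = 32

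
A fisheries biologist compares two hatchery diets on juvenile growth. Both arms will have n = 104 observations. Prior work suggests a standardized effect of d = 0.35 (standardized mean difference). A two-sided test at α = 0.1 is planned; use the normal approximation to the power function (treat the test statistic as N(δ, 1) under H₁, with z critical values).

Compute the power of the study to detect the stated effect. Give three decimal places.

Noncentrality parameter: δ = d·√(n/2) = 0.35 × √(104/2) = 2.5239
Critical value for a two-sided test at α = 0.1: z_{α/2} = 1.645.
Power = Φ(δ − 1.645) + Φ(−δ − 1.645) = Φ(0.879) + Φ(-4.169) = 0.8103 + 0.0000 = 0.8103.

Power ≈ 0.810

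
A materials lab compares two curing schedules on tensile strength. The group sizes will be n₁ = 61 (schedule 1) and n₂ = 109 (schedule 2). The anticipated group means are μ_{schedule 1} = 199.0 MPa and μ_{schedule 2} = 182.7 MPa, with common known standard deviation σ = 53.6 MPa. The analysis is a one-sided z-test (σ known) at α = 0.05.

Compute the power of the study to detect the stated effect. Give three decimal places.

Power ≈ 0.601

Standardized effect: d = |μ_{schedule 1} − μ_{schedule 2}| / σ = |199.0 − 182.7| / 53.6 = 0.3041
Noncentrality parameter: λ = d / √(1/n₁ + 1/n₂) = 0.3041 / √(1/61 + 1/109) = 1.9019
Critical value for a one-sided test at α = 0.05: z_α = 1.645.
Power = Φ(λ − 1.645) = Φ(0.257) = 0.6014.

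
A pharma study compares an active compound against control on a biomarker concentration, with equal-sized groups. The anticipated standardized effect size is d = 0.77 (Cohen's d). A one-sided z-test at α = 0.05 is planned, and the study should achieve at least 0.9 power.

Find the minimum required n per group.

n = 29 per group

Set Φ(δ − 1.645) = 0.9; then δ − 1.645 = Φ⁻¹(0.9) = 1.282, giving δ = 2.926.
δ = d·√(n/2) ⇒ n = 2(δ/d)² = 2 × (2.926 / 0.77)² = 28.89.
Round up to the next whole unit.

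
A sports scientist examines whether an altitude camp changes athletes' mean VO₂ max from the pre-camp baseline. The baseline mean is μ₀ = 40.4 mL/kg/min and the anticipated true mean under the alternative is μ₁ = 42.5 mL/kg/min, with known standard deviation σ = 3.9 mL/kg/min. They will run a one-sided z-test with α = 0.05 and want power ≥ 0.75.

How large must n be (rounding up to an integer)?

Standardized effect: d = |μ₁ − μ₀| / σ = |42.5 − 40.4| / 3.9 = 0.5385
Set Φ(δ − 1.645) = 0.75; then δ − 1.645 = Φ⁻¹(0.75) = 0.674, giving δ = 2.319.
δ = d·√n ⇒ n = (δ/d)² = (2.319 / 0.5385)² = 18.55.
Rounding up, n = 19.

n = 19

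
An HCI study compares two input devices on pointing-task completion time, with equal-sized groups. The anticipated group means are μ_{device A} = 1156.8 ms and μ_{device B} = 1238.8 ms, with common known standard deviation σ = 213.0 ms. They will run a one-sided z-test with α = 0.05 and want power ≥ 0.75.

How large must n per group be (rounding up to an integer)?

n = 73 per group

Standardized effect: d = |μ_{device A} − μ_{device B}| / σ = |1156.8 − 1238.8| / 213.0 = 0.3850
For power 0.75 need Φ(δ − z_{0.05}) = 0.75, so δ = z_{0.05} + z_{0.25} = 1.645 + 0.674 = 2.319.
δ = d·√(n/2) ⇒ n = 2(δ/d)² = 2 × (2.319 / 0.3850)² = 72.59.
Round up to the next whole unit.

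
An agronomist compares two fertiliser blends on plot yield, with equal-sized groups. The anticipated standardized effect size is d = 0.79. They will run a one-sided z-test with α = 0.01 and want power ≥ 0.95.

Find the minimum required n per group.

n = 51 per group

For power 0.95 need Φ(δ − z_{0.01}) = 0.95, so δ = z_{0.01} + z_{0.05} = 2.326 + 1.645 = 3.971.
δ = d·√(n/2) ⇒ n = 2(δ/d)² = 2 × (3.971 / 0.79)² = 50.54.
Round up to the next whole unit.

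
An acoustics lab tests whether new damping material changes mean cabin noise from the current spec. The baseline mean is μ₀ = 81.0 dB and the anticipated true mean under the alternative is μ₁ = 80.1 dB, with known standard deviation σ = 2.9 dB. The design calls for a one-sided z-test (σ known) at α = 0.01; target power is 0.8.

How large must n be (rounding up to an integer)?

n = 105

Standardized effect: d = |μ₁ − μ₀| / σ = |80.1 − 81.0| / 2.9 = 0.3103
Set Φ(δ − 2.326) = 0.8; then δ − 2.326 = Φ⁻¹(0.8) = 0.842, giving δ = 3.168.
δ = d·√n ⇒ n = (δ/d)² = (3.168 / 0.3103)² = 104.20.
Rounding up, n = 105.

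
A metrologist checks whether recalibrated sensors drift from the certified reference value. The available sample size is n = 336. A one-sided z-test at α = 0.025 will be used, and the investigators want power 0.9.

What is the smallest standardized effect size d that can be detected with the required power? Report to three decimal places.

Required noncentrality: δ = z_{0.025} + z_{0.10} = 1.960 + 1.282 = 3.242.
δ = d·√n ⇒ d = δ/√n = 3.242/√336 = 0.1768.

d ≈ 0.177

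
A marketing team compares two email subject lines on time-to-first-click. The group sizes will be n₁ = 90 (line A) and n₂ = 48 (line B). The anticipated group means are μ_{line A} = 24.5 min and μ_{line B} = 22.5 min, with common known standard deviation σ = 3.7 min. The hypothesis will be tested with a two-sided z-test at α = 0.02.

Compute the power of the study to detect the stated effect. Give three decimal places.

Standardized effect: d = |μ_{line A} − μ_{line B}| / σ = |24.5 − 22.5| / 3.7 = 0.5405
Noncentrality parameter: δ = d / √(1/n₁ + 1/n₂) = 0.5405 / √(1/90 + 1/48) = 3.0243
Critical value for a two-sided test at α = 0.02: z_{α/2} = 2.326.
Power = Φ(δ − 2.326) + Φ(−δ − 2.326) = Φ(0.698) + Φ(-5.351) = 0.7574 + 0.0000 = 0.7574.

Power ≈ 0.757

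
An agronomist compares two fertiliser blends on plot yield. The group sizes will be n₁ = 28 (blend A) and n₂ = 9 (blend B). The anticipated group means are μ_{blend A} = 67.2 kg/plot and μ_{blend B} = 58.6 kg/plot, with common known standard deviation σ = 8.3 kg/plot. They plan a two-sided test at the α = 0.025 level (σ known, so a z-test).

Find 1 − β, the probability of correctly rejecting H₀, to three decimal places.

Standardized effect: d = |μ_{blend A} − μ_{blend B}| / σ = |67.2 − 58.6| / 8.3 = 1.0361
Noncentrality parameter: δ = d / √(1/n₁ + 1/n₂) = 1.0361 / √(1/28 + 1/9) = 2.7041
Critical value for a two-sided test at α = 0.025: z_{α/2} = 2.241.
Power = Φ(δ − 2.241) + Φ(−δ − 2.241) = Φ(0.463) + Φ(-4.945) = 0.6782 + 0.0000 = 0.6782.

Power ≈ 0.678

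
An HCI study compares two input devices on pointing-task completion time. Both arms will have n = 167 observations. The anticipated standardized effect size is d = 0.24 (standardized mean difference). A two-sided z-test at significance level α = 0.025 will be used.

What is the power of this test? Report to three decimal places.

Noncentrality parameter: δ = d·√(n/2) = 0.24 × √(167/2) = 2.1931
Two-sided α = 0.025 → critical value z_{0.0125} = 2.241.
Power = Φ(δ − 2.241) + Φ(−δ − 2.241) = Φ(-0.048) + Φ(-4.434) = 0.4807 + 0.0000 = 0.4807.

Power ≈ 0.481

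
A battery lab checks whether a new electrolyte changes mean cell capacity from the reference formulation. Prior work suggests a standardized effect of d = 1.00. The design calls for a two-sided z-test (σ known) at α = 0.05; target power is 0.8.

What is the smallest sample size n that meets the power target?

n = 8

For power 0.8 need Φ(δ − z_{0.025}) = 0.8, so δ = z_{0.025} + z_{0.20} = 1.960 + 0.842 = 2.802.
(Ignoring the negligible lower-tail rejection probability gives the usual closed-form inversion.)
δ = d·√n ⇒ n = (δ/d)² = (2.802 / 1.00)² = 7.85.
Round up to the next whole unit.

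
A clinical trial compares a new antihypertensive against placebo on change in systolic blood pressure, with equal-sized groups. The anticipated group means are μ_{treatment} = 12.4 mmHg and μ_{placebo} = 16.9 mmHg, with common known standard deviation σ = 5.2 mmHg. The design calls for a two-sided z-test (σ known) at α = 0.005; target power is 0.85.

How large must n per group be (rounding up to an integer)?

Standardized effect: d = |μ_{treatment} − μ_{placebo}| / σ = |12.4 − 16.9| / 5.2 = 0.8654
For power 0.85 need Φ(δ − z_{0.0025}) = 0.85, so δ = z_{0.0025} + z_{0.15} = 2.807 + 1.036 = 3.843.
(For δ > 0 the lower-tail rejection region contributes negligibly to power, so the one-term inversion is standard.)
δ = d·√(n/2) ⇒ n = 2(δ/d)² = 2 × (3.843 / 0.8654)² = 39.45.
Round up to the next whole unit.

n = 40 per group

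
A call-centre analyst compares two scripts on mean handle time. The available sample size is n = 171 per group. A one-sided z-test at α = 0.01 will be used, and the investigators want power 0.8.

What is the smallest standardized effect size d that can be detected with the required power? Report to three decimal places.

Need Φ(δ − 2.326) = 0.8, so δ = 2.326 + 0.842 = 3.168.
δ = d·√(n/2) ⇒ d = δ/√(n/2) = 3.168/√(171/2) = 0.3426.

d ≈ 0.343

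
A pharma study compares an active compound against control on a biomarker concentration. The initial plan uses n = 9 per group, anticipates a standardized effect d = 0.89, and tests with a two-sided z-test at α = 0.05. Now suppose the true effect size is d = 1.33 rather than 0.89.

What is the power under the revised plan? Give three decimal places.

With d = 1.33: δ = d·√(n/2) = 1.33 × √(9/2) = 2.8214. Critical value z_{0.025} = 1.960.
Revised power = Φ(δ − 1.960) + Φ(−δ − 1.960) = Φ(0.861) + Φ(-4.781) = 0.8055 + 0.0000 = 0.8055.

Power ≈ 0.805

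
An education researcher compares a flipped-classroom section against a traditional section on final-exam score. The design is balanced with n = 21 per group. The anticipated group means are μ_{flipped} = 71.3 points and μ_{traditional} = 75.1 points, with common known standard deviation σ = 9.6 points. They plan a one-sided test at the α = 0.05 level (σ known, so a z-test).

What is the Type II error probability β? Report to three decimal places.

Standardized effect: d = |μ_{flipped} − μ_{traditional}| / σ = |71.3 − 75.1| / 9.6 = 0.3958
Noncentrality parameter: λ = d·√(n/2) = 0.3958 × √(21/2) = 1.2826
Critical value for a one-sided test at α = 0.05: z_α = 1.645.
Power = P(Z > 1.645 − λ) = Φ(-0.362) = 0.3586.
Type II error: β = 1 − power = 1 − 0.3586 = 0.6414.

β ≈ 0.641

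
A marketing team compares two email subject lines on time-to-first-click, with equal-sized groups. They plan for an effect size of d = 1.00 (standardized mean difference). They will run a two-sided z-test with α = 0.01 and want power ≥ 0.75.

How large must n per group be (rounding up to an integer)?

n = 22 per group

For power 0.75 need Φ(δ − z_{0.005}) = 0.75, so δ = z_{0.005} + z_{0.25} = 2.576 + 0.674 = 3.250.
(Ignoring the negligible lower-tail rejection probability gives the usual closed-form inversion.)
δ = d·√(n/2) ⇒ n = 2(δ/d)² = 2 × (3.250 / 1.00)² = 21.13.
Rounding up, n = 22 per group.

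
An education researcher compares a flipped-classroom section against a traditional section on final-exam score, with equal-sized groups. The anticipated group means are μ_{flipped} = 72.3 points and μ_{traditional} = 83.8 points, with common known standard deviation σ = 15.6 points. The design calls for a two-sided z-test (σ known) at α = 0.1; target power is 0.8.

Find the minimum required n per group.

Standardized effect: d = |μ_{flipped} − μ_{traditional}| / σ = |72.3 − 83.8| / 15.6 = 0.7372
For power 0.8 need Φ(δ − z_{0.05}) = 0.8, so δ = z_{0.05} + z_{0.20} = 1.645 + 0.842 = 2.486.
(For δ > 0 the lower-tail rejection region contributes negligibly to power, so the one-term inversion is standard.)
δ = d·√(n/2) ⇒ n = 2(δ/d)² = 2 × (2.486 / 0.7372)² = 22.75.
Rounding up, n = 23 per group.

n = 23 per group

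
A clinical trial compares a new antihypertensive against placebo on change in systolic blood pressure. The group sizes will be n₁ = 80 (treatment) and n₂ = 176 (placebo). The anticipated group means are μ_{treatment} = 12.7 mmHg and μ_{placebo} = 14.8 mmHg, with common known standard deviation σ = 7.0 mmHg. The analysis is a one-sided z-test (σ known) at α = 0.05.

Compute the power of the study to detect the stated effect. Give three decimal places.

Power ≈ 0.719

Standardized effect: d = |μ_{treatment} − μ_{placebo}| / σ = |12.7 − 14.8| / 7.0 = 0.3000
Noncentrality parameter: δ = d / √(1/n₁ + 1/n₂) = 0.3000 / √(1/80 + 1/176) = 2.2249
Critical value for a one-sided test at α = 0.05: z_α = 1.645.
Power = P(Z > 1.645 − δ) = Φ(0.580) = 0.7190.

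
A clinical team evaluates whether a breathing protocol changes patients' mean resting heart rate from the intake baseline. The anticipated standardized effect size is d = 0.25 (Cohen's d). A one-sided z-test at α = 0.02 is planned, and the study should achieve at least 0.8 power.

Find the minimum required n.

For power 0.8 need Φ(δ − z_{0.02}) = 0.8, so δ = z_{0.02} + z_{0.20} = 2.054 + 0.842 = 2.895.
δ = d·√n ⇒ n = (δ/d)² = (2.895 / 0.25)² = 134.13.
Rounding up, n = 135.

n = 135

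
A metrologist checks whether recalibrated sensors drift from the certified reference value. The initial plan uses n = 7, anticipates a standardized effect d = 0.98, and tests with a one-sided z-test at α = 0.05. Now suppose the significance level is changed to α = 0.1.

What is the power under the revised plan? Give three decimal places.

Power ≈ 0.905

δ = d·√n = 0.98 × √7 = 2.5928 (unchanged). New critical value: z_{0.1} = 1.282.
Revised power = P(Z > 1.282 − δ) = Φ(1.311) = 0.9051.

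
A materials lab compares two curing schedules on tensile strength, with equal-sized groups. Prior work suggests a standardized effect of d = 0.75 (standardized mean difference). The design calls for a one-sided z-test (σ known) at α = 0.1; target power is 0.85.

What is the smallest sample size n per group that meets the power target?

n = 20 per group

Set Φ(δ − 1.282) = 0.85; then δ − 1.282 = Φ⁻¹(0.85) = 1.036, giving δ = 2.318.
δ = d·√(n/2) ⇒ n = 2(δ/d)² = 2 × (2.318 / 0.75)² = 19.10.
Rounding up, n = 20 per group.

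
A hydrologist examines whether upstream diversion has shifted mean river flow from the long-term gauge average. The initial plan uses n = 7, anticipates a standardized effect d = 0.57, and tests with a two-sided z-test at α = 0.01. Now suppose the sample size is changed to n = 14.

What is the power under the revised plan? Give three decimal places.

With n = 14: δ = d·√n = 0.57 × √14 = 2.1327. Critical value z_{0.005} = 2.576.
Revised power = Φ(δ − 2.576) + Φ(−δ − 2.576) = Φ(-0.443) + Φ(-4.709) = 0.3289 + 0.0000 = 0.3289.

Power ≈ 0.329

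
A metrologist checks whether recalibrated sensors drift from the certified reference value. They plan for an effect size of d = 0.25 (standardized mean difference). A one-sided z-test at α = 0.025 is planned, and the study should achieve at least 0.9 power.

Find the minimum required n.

n = 169

For power 0.9 need Φ(δ − z_{0.025}) = 0.9, so δ = z_{0.025} + z_{0.10} = 1.960 + 1.282 = 3.242.
δ = d·√n ⇒ n = (δ/d)² = (3.242 / 0.25)² = 168.12.
Round up to the next whole unit.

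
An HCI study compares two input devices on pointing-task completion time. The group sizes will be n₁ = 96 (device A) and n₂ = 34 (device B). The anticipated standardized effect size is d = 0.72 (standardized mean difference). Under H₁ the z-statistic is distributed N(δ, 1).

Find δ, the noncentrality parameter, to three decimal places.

δ = d / √(1/n₁ + 1/n₂) = 0.72 / √(1/96 + 1/34) = 3.6077

δ ≈ 3.608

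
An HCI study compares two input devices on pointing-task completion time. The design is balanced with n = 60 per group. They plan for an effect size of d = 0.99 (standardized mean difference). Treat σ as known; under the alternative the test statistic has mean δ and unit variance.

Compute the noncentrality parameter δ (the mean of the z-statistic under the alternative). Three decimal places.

δ ≈ 5.422

The noncentrality parameter scales effect size by the design's sample-size factor: δ = d·√(n/2) = 0.99 × √(60/2) = 5.4225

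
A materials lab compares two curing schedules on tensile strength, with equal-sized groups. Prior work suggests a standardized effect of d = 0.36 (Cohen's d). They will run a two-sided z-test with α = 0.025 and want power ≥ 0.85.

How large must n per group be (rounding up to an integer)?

For power 0.85 need Φ(δ − z_{0.0125}) = 0.85, so δ = z_{0.0125} + z_{0.15} = 2.241 + 1.036 = 3.278.
(Ignoring the negligible lower-tail rejection probability gives the usual closed-form inversion.)
δ = d·√(n/2) ⇒ n = 2(δ/d)² = 2 × (3.278 / 0.36)² = 165.81.
Round up to the next whole unit.

n = 166 per group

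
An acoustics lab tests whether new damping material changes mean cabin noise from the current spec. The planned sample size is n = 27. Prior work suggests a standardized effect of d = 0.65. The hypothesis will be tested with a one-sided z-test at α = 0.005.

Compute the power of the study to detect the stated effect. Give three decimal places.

Noncentrality parameter: δ = d·√n = 0.65 × √27 = 3.3775
One-sided α = 0.005 → critical value z_{0.005} = 2.576.
Power = P(Z > 2.576 − δ) = Φ(0.802) = 0.7886.

Power ≈ 0.789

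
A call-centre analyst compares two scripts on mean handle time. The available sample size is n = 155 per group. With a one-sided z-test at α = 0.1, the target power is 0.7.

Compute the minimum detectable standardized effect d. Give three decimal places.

Required noncentrality: δ = z_{0.1} + z_{0.30} = 1.282 + 0.524 = 1.806.
δ = d·√(n/2) ⇒ d = δ/√(n/2) = 1.806/√(155/2) = 0.2051.

d ≈ 0.205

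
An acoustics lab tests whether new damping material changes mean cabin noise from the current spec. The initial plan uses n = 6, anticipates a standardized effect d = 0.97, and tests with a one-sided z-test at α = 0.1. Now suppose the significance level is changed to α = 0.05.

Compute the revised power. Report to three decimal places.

δ = d·√n = 0.97 × √6 = 2.3760 (unchanged). New critical value: z_{0.05} = 1.645.
Revised power = P(Z > 1.645 − δ) = Φ(0.731) = 0.7677.

Power ≈ 0.768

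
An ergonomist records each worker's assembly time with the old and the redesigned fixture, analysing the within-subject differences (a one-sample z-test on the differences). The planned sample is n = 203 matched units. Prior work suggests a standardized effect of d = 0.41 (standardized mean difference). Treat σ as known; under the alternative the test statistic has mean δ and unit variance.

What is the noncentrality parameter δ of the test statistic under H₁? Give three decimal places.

The noncentrality parameter scales effect size by the design's sample-size factor: δ = d·√n = 0.41 × √203 = 5.8416

δ ≈ 5.842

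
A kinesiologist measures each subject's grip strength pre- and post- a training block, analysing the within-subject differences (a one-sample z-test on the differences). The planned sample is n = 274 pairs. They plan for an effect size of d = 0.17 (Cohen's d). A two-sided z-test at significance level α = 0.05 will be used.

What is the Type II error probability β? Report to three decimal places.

β ≈ 0.197

Noncentrality parameter: δ = d·√n = 0.17 × √274 = 2.8140
Two-sided α = 0.05 → critical value z_{0.025} = 1.960.
Power = Φ(δ − 1.960) + Φ(−δ − 1.960) = Φ(0.854) + Φ(-4.774) = 0.8035 + 0.0000 = 0.8035.
Type II error: β = 1 − power = 1 − 0.8035 = 0.1965.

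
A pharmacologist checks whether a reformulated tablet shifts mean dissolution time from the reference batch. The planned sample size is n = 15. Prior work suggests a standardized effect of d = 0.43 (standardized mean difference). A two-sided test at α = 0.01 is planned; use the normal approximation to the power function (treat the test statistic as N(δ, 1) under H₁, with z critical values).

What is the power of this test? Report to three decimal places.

Power ≈ 0.181

Noncentrality parameter: δ = d·√n = 0.43 × √15 = 1.6654
Critical value for a two-sided test at α = 0.01: z_{α/2} = 2.576.
Power = Φ(δ − 2.576) + Φ(−δ − 2.576) = Φ(-0.910) + Φ(-4.241) = 0.1813 + 0.0000 = 0.1813.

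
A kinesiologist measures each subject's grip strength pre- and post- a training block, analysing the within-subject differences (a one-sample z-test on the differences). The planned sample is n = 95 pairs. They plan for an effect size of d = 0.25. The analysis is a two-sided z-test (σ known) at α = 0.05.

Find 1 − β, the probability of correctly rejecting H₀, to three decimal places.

Power ≈ 0.683

Noncentrality parameter: δ = d·√n = 0.25 × √95 = 2.4367
Critical value for a two-sided test at α = 0.05: z_{α/2} = 1.960.
Power = Φ(δ − 1.960) + Φ(−δ − 1.960) = Φ(0.477) + Φ(-4.397) = 0.6832 + 0.0000 = 0.6832.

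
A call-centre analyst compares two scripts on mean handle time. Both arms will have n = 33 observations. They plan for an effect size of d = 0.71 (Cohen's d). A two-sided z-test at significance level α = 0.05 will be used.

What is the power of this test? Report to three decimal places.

Power ≈ 0.822

Noncentrality parameter: δ = d·√(n/2) = 0.71 × √(33/2) = 2.8840
Two-sided α = 0.05 → critical value z_{0.025} = 1.960.
Power = Φ(δ − 1.960) + Φ(−δ − 1.960) = Φ(0.924) + Φ(-4.844) = 0.8223 + 0.0000 = 0.8223.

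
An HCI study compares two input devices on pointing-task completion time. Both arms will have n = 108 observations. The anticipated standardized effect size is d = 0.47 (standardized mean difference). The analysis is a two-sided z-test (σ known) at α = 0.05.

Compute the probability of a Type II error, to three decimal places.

β ≈ 0.068

Noncentrality parameter: δ = d·√(n/2) = 0.47 × √(108/2) = 3.4538
Critical value for a two-sided test at α = 0.05: z_{α/2} = 1.960.
Power = Φ(δ − 1.960) + Φ(−δ − 1.960) = Φ(1.494) + Φ(-5.414) = 0.9324 + 0.0000 = 0.9324.
Type II error: β = 1 − power = 1 − 0.9324 = 0.0676.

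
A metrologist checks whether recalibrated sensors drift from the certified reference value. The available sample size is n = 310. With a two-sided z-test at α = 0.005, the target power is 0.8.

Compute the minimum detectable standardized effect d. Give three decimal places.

d ≈ 0.207

Required noncentrality: δ = z_{0.0025} + z_{0.20} = 2.807 + 0.842 = 3.649.
(Lower-tail contribution to power is negligible for δ > 0.)
δ = d·√n ⇒ d = δ/√n = 3.649/√310 = 0.2072.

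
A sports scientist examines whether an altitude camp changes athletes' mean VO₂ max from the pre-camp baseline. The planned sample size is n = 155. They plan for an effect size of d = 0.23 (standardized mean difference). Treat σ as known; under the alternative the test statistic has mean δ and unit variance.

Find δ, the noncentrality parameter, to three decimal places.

The noncentrality parameter scales effect size by the design's sample-size factor: δ = d·√n = 0.23 × √155 = 2.8635

δ ≈ 2.863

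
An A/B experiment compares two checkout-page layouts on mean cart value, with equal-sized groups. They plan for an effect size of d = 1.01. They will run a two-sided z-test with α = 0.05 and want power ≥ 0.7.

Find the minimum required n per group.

For power 0.7 need Φ(δ − z_{0.025}) = 0.7, so δ = z_{0.025} + z_{0.30} = 1.960 + 0.524 = 2.484.
(The Φ(−δ − z_{α/2}) term is vanishingly small for δ > 0 and is dropped in the standard sample-size formula.)
δ = d·√(n/2) ⇒ n = 2(δ/d)² = 2 × (2.484 / 1.01)² = 12.10.
Rounding up, n = 13 per group.

n = 13 per group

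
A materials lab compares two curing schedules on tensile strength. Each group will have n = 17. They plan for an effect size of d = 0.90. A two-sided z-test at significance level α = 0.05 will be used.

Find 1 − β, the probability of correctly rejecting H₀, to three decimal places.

Noncentrality parameter: δ = d·√(n/2) = 0.90 × √(17/2) = 2.6239
Two-sided α = 0.05 → critical value z_{0.025} = 1.960.
Power = Φ(δ − 1.960) + Φ(−δ − 1.960) = Φ(0.664) + Φ(-4.584) = 0.7466 + 0.0000 = 0.7466.

Power ≈ 0.747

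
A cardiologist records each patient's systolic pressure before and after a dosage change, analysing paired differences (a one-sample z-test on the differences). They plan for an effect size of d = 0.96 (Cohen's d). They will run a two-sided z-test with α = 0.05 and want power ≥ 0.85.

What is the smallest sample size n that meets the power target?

For power 0.85 need Φ(δ − z_{0.025}) = 0.85, so δ = z_{0.025} + z_{0.15} = 1.960 + 1.036 = 2.996.
(The Φ(−δ − z_{α/2}) term is vanishingly small for δ > 0 and is dropped in the standard sample-size formula.)
δ = d·√n ⇒ n = (δ/d)² = (2.996 / 0.96)² = 9.74.
Rounding up, n = 10.

n = 10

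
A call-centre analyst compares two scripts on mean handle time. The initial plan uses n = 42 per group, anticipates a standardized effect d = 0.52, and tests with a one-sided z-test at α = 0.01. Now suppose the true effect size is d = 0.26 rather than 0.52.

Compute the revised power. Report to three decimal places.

With d = 0.26: δ = d·√(n/2) = 0.26 × √(42/2) = 1.1915. Critical value z_{0.01} = 2.326.
Revised power = Φ(δ − 2.326) = Φ(-1.135) = 0.1282.

Power ≈ 0.128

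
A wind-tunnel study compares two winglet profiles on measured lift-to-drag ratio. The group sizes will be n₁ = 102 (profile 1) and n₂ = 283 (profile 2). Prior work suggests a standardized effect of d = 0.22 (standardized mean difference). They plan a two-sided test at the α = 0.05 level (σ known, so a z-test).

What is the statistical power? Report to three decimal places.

Power ≈ 0.478

Noncentrality parameter: δ = d / √(1/n₁ + 1/n₂) = 0.22 / √(1/102 + 1/283) = 1.9050
Two-sided α = 0.05 → critical value z_{0.025} = 1.960.
Power = Φ(δ − 1.960) + Φ(−δ − 1.960) = Φ(-0.055) + Φ(-3.865) = 0.4781 + 0.0001 = 0.4781.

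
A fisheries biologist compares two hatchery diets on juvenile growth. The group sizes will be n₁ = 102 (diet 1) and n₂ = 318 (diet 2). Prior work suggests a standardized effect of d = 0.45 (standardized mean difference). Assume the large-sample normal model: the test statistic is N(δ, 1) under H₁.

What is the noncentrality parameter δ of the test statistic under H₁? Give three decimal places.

δ ≈ 3.955

The noncentrality parameter scales effect size by the design's sample-size factor: δ = d / √(1/n₁ + 1/n₂) = 0.45 / √(1/102 + 1/318) = 3.9546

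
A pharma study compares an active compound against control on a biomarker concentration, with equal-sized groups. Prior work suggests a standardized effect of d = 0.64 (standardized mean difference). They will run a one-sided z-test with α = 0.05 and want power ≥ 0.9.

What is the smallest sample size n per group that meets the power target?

For power 0.9 need Φ(δ − z_{0.05}) = 0.9, so δ = z_{0.05} + z_{0.10} = 1.645 + 1.282 = 2.926.
δ = d·√(n/2) ⇒ n = 2(δ/d)² = 2 × (2.926 / 0.64)² = 41.82.
Round up to the next whole unit.

n = 42 per group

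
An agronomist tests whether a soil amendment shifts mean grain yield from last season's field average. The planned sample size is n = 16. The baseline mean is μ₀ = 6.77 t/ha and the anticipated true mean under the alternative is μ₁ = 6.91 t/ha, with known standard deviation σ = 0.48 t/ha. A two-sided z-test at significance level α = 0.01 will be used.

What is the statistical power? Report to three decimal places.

Power ≈ 0.079

Standardized effect: d = |μ₁ − μ₀| / σ = |6.91 − 6.77| / 0.48 = 0.2917
Noncentrality parameter: δ = d·√n = 0.2917 × √16 = 1.1667
Two-sided α = 0.01 → critical value z_{0.005} = 2.576.
Power = Φ(δ − 2.576) + Φ(−δ − 2.576) = Φ(-1.409) + Φ(-3.742) = 0.0794 + 0.0001 = 0.0795.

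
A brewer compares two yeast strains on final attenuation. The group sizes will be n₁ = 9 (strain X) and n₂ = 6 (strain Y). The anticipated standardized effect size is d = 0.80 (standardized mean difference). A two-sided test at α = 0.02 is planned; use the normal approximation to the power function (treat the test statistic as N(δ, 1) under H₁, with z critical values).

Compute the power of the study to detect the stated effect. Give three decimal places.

Power ≈ 0.209

Noncentrality parameter: λ = d / √(1/n₁ + 1/n₂) = 0.80 / √(1/9 + 1/6) = 1.5179
Two-sided α = 0.02 → critical value z_{0.01} = 2.326.
Power = Φ(λ − 2.326) + Φ(−λ − 2.326) = Φ(-0.808) + Φ(-3.844) = 0.2094 + 0.0001 = 0.2095.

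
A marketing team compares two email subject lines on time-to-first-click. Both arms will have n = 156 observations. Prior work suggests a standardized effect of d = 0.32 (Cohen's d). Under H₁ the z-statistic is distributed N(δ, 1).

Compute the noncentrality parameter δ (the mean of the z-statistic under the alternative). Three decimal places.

The noncentrality parameter scales effect size by the design's sample-size factor: δ = d·√(n/2) = 0.32 × √(156/2) = 2.8262

δ ≈ 2.826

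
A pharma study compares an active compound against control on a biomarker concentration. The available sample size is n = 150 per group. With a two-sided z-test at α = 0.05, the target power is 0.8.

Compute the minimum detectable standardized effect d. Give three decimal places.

d ≈ 0.323

Required noncentrality: δ = z_{0.025} + z_{0.20} = 1.960 + 0.842 = 2.802.
(The second rejection-region term Φ(−δ − z_{α/2}) is negligible and dropped.)
δ = d·√(n/2) ⇒ d = δ/√(n/2) = 2.802/√(150/2) = 0.3235.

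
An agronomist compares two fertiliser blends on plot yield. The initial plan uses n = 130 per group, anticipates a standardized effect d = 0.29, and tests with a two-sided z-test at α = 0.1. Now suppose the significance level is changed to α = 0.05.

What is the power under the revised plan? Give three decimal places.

Power ≈ 0.647

δ = d·√(n/2) = 0.29 × √(130/2) = 2.3381 (unchanged). New critical value: z_{0.025} = 1.960.
Revised power = Φ(δ − 1.960) + Φ(−δ − 1.960) = Φ(0.378) + Φ(-4.298) = 0.6473 + 0.0000 = 0.6473.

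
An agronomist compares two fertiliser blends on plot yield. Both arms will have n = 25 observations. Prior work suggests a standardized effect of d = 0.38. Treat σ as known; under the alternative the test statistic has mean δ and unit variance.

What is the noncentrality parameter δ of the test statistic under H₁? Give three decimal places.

δ ≈ 1.344

The noncentrality parameter scales effect size by the design's sample-size factor: δ = d·√(n/2) = 0.38 × √(25/2) = 1.3435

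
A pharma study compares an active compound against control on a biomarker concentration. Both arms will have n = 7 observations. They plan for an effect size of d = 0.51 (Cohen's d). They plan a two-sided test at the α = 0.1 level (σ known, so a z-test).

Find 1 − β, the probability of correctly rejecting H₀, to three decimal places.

Noncentrality parameter: δ = d·√(n/2) = 0.51 × √(7/2) = 0.9541
Two-sided α = 0.1 → critical value z_{0.05} = 1.645.
Power = Φ(δ − 1.645) + Φ(−δ − 1.645) = Φ(-0.691) + Φ(-2.599) = 0.2449 + 0.0047 = 0.2495.

Power ≈ 0.250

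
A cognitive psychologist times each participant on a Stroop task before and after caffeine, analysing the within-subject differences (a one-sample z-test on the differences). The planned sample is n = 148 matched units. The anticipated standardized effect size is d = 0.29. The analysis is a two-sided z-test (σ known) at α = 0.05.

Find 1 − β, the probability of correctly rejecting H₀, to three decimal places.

Noncentrality parameter: δ = d·√n = 0.29 × √148 = 3.5280
Two-sided α = 0.05 → critical value z_{0.025} = 1.960.
Power = Φ(δ − 1.960) + Φ(−δ − 1.960) = Φ(1.568) + Φ(-5.488) = 0.9416 + 0.0000 = 0.9416.

Power ≈ 0.942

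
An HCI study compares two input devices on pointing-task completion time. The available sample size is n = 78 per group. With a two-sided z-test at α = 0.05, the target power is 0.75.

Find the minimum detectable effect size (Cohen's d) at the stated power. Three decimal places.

d ≈ 0.422

Need Φ(δ − 1.960) = 0.75, so δ = 1.960 + 0.674 = 2.634.
(Lower-tail contribution to power is negligible for δ > 0.)
δ = d·√(n/2) ⇒ d = δ/√(n/2) = 2.634/√(78/2) = 0.4219.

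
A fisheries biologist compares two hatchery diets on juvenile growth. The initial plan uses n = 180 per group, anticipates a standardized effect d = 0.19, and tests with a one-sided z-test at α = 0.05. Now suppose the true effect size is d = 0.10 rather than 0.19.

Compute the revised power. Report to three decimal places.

With d = 0.10: δ = d·√(n/2) = 0.10 × √(180/2) = 0.9487. Critical value z_{0.05} = 1.645.
Revised power = Φ(δ − 1.645) = Φ(-0.696) = 0.2432.

Power ≈ 0.243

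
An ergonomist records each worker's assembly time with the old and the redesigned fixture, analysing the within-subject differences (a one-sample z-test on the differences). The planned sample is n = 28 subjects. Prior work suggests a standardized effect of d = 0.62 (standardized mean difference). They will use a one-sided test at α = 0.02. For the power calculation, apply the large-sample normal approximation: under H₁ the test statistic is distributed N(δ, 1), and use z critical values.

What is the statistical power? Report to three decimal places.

Power ≈ 0.890

Noncentrality parameter: δ = d·√n = 0.62 × √28 = 3.2807
One-sided α = 0.02 → critical value z_{0.02} = 2.054.
Power = P(Z > 2.054 − δ) = Φ(1.227) = 0.8901.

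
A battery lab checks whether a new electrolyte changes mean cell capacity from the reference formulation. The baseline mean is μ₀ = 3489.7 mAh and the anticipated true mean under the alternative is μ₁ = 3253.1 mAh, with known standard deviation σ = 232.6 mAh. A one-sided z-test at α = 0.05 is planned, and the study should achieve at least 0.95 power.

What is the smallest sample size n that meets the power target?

n = 11

Standardized effect: d = |μ₁ − μ₀| / σ = |3253.1 − 3489.7| / 232.6 = 1.0172
Set Φ(δ − 1.645) = 0.95; then δ − 1.645 = Φ⁻¹(0.95) = 1.645, giving δ = 3.290.
δ = d·√n ⇒ n = (δ/d)² = (3.290 / 1.0172)² = 10.46.
Round up to the next whole unit.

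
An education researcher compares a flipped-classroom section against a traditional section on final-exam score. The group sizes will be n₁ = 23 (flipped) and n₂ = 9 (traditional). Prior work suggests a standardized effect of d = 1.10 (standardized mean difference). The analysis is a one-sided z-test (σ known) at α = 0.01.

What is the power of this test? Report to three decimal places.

Noncentrality parameter: δ = d / √(1/n₁ + 1/n₂) = 1.10 / √(1/23 + 1/9) = 2.7977
One-sided α = 0.01 → critical value z_{0.01} = 2.326.
Power = P(Z > 2.326 − δ) = Φ(0.471) = 0.6813.

Power ≈ 0.681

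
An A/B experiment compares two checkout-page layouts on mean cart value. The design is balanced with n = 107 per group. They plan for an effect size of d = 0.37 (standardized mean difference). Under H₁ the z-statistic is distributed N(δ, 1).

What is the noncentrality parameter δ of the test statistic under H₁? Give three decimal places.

δ ≈ 2.706

δ = d·√(n/2) = 0.37 × √(107/2) = 2.7063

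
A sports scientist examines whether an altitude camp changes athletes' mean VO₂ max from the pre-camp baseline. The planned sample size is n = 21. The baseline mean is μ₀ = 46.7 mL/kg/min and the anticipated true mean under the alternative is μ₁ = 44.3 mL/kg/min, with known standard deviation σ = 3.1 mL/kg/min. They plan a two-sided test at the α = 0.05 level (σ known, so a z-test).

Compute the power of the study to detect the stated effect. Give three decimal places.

Standardized effect: d = |μ₁ − μ₀| / σ = |44.3 − 46.7| / 3.1 = 0.7742
Noncentrality parameter: δ = d·√n = 0.7742 × √21 = 3.5478
Critical value for a two-sided test at α = 0.05: z_{α/2} = 1.960.
Power = Φ(δ − 1.960) + Φ(−δ − 1.960) = Φ(1.588) + Φ(-5.508) = 0.9438 + 0.0000 = 0.9438.

Power ≈ 0.944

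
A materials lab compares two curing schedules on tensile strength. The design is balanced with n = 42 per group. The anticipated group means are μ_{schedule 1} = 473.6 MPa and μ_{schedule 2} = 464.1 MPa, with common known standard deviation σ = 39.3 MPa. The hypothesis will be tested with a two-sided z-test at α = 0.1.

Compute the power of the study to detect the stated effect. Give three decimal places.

Power ≈ 0.299

Standardized effect: d = |μ_{schedule 1} − μ_{schedule 2}| / σ = |473.6 − 464.1| / 39.3 = 0.2417
Noncentrality parameter: δ = d·√(n/2) = 0.2417 × √(42/2) = 1.1077
Two-sided α = 0.1 → critical value z_{0.05} = 1.645.
Power = Φ(δ − 1.645) + Φ(−δ − 1.645) = Φ(-0.537) + Φ(-2.753) = 0.2956 + 0.0030 = 0.2986.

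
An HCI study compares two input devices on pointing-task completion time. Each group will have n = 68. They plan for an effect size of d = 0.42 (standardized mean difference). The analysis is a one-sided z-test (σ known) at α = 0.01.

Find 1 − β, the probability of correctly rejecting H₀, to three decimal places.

Power ≈ 0.549

Noncentrality parameter: δ = d·√(n/2) = 0.42 × √(68/2) = 2.4490
One-sided α = 0.01 → critical value z_{0.01} = 2.326.
Power = Φ(δ − 2.326) = Φ(0.123) = 0.5488.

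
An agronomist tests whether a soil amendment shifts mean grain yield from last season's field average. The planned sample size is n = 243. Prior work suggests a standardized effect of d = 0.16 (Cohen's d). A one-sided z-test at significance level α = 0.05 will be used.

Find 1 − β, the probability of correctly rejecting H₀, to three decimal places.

Noncentrality parameter: δ = d·√n = 0.16 × √243 = 2.4942
Critical value for a one-sided test at α = 0.05: z_α = 1.645.
Power = P(Z > 1.645 − δ) = Φ(0.849) = 0.8021.

Power ≈ 0.802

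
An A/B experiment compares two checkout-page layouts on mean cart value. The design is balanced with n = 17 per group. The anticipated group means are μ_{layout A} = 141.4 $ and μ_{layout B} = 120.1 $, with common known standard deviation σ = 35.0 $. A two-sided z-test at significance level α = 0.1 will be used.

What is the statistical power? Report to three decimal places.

Power ≈ 0.552

Standardized effect: d = |μ_{layout A} − μ_{layout B}| / σ = |141.4 − 120.1| / 35.0 = 0.6086
Noncentrality parameter: δ = d·√(n/2) = 0.6086 × √(17/2) = 1.7743
Two-sided α = 0.1 → critical value z_{0.05} = 1.645.
Power = Φ(δ − 1.645) + Φ(−δ − 1.645) = Φ(0.129) + Φ(-3.419) = 0.5515 + 0.0003 = 0.5518.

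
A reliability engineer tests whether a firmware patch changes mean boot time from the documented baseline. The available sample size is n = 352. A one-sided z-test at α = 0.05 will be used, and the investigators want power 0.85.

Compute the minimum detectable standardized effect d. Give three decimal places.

Required noncentrality: δ = z_{0.05} + z_{0.15} = 1.645 + 1.036 = 2.681.
δ = d·√n ⇒ d = δ/√n = 2.681/√352 = 0.1429.

d ≈ 0.143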